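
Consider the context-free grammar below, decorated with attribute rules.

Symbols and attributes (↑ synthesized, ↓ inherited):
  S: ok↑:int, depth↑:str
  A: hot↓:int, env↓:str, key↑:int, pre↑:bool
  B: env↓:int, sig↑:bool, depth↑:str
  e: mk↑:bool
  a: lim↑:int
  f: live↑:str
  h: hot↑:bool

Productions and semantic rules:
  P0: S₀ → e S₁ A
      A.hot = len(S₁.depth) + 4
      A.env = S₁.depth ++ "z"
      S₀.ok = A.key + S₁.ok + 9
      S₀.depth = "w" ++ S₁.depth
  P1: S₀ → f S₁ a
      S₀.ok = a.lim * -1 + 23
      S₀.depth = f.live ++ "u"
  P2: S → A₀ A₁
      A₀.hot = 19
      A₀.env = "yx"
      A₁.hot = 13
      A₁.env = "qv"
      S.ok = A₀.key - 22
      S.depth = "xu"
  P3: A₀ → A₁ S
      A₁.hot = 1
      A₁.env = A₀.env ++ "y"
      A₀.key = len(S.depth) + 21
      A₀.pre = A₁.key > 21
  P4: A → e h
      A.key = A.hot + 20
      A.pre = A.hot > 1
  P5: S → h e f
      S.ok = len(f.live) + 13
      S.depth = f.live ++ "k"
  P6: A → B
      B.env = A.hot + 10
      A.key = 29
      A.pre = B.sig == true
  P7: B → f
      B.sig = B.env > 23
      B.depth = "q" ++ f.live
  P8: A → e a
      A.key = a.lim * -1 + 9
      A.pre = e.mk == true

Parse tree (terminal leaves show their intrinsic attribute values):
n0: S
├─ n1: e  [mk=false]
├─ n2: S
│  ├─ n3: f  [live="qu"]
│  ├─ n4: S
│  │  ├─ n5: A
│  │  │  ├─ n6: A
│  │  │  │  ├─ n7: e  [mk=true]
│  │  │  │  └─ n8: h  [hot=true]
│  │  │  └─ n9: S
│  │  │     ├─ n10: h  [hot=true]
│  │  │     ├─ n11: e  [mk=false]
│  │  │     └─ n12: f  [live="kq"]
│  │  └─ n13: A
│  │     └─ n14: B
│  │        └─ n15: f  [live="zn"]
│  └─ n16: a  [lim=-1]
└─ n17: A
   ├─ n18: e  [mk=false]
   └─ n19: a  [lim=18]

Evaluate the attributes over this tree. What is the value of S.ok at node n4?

1. n1.mk = false  [terminal]
2. n3.live = "qu"  [terminal]
3. n5.hot = 19  [19]
4. n5.env = "yx"  ["yx"]
5. n6.hot = 1  [1]
6. n6.env = "yxy"  [A₀.env ++ "y"]
7. n7.mk = true  [terminal]
8. n8.hot = true  [terminal]
9. n6.key = 21  [A.hot + 20]
10. n6.pre = false  [A.hot > 1]
11. n10.hot = true  [terminal]
12. n11.mk = false  [terminal]
13. n12.live = "kq"  [terminal]
14. n9.ok = 15  [len(f.live) + 13]
15. n9.depth = "kqk"  [f.live ++ "k"]
16. n5.key = 24  [len(S.depth) + 21]
17. n5.pre = false  [A₁.key > 21]
18. n13.hot = 13  [13]
19. n13.env = "qv"  ["qv"]
20. n14.env = 23  [A.hot + 10]
21. n15.live = "zn"  [terminal]
22. n14.sig = false  [B.env > 23]
23. n14.depth = "qzn"  ["q" ++ f.live]
24. n13.key = 29  [29]
25. n13.pre = false  [B.sig == true]
26. n4.ok = 2  [A₀.key - 22]
27. n4.depth = "xu"  ["xu"]
28. n16.lim = -1  [terminal]
29. n2.ok = 24  [a.lim * -1 + 23]
30. n2.depth = "quu"  [f.live ++ "u"]
31. n17.hot = 7  [len(S₁.depth) + 4]
32. n17.env = "quuz"  [S₁.depth ++ "z"]
33. n18.mk = false  [terminal]
34. n19.lim = 18  [terminal]
35. n17.key = -9  [a.lim * -1 + 9]
36. n17.pre = false  [e.mk == true]
37. n0.ok = 24  [A.key + S₁.ok + 9]
38. n0.depth = "wquu"  ["w" ++ S₁.depth]

2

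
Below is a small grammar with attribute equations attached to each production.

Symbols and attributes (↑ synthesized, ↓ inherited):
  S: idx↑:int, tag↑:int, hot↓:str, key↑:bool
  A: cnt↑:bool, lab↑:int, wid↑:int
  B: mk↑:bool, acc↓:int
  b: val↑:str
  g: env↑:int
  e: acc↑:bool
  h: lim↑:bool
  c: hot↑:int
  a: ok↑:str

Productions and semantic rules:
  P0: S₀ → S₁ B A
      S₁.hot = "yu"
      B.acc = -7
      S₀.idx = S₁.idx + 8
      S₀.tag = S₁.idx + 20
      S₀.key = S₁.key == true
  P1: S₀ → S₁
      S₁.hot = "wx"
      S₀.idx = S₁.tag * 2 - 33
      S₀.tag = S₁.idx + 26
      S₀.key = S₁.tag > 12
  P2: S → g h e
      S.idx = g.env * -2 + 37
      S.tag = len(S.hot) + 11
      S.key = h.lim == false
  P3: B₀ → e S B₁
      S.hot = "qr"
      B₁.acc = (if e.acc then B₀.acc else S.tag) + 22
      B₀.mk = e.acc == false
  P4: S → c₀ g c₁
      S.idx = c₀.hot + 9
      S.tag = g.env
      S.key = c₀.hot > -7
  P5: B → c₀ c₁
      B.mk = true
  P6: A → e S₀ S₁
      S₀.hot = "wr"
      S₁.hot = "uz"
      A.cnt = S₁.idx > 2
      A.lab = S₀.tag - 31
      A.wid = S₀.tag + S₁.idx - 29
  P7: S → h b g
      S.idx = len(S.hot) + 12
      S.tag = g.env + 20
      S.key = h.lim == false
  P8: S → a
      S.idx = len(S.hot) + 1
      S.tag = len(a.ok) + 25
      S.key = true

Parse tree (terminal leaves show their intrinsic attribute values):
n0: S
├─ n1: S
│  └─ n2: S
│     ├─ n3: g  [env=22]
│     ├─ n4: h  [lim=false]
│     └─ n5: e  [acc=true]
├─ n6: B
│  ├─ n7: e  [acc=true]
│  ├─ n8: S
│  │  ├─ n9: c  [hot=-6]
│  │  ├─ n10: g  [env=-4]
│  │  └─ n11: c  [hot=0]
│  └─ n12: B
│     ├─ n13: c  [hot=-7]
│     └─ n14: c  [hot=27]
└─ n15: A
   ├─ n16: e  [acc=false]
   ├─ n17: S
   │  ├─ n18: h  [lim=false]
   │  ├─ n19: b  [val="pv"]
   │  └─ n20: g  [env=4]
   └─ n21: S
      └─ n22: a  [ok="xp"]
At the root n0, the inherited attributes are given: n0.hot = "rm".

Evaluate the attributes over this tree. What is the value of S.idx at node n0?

1. n0.hot = "rm"  [given at root]
2. n1.hot = "yu"  ["yu"]
3. n2.hot = "wx"  ["wx"]
4. n3.env = 22  [terminal]
5. n4.lim = false  [terminal]
6. n5.acc = true  [terminal]
7. n2.idx = -7  [g.env * -2 + 37]
8. n2.tag = 13  [len(S.hot) + 11]
9. n2.key = true  [h.lim == false]
10. n1.idx = -7  [S₁.tag * 2 - 33]
11. n1.tag = 19  [S₁.idx + 26]
12. n1.key = true  [S₁.tag > 12]
13. n6.acc = -7  [-7]
14. n7.acc = true  [terminal]
15. n8.hot = "qr"  ["qr"]
16. n9.hot = -6  [terminal]
17. n10.env = -4  [terminal]
18. n11.hot = 0  [terminal]
19. n8.idx = 3  [c₀.hot + 9]
20. n8.tag = -4  [g.env]
21. n8.key = true  [c₀.hot > -7]
22. n12.acc = 15  [(if e.acc then B₀.acc else S.tag) + 22]
23. n13.hot = -7  [terminal]
24. n14.hot = 27  [terminal]
25. n12.mk = true  [true]
26. n6.mk = false  [e.acc == false]
27. n16.acc = false  [terminal]
28. n17.hot = "wr"  ["wr"]
29. n18.lim = false  [terminal]
30. n19.val = "pv"  [terminal]
31. n20.env = 4  [terminal]
32. n17.idx = 14  [len(S.hot) + 12]
33. n17.tag = 24  [g.env + 20]
34. n17.key = true  [h.lim == false]
35. n21.hot = "uz"  ["uz"]
36. n22.ok = "xp"  [terminal]
37. n21.idx = 3  [len(S.hot) + 1]
38. n21.tag = 27  [len(a.ok) + 25]
39. n21.key = true  [true]
40. n15.cnt = true  [S₁.idx > 2]
41. n15.lab = -7  [S₀.tag - 31]
42. n15.wid = -2  [S₀.tag + S₁.idx - 29]
43. n0.idx = 1  [S₁.idx + 8]
44. n0.tag = 13  [S₁.idx + 20]
45. n0.key = true  [S₁.key == true]

1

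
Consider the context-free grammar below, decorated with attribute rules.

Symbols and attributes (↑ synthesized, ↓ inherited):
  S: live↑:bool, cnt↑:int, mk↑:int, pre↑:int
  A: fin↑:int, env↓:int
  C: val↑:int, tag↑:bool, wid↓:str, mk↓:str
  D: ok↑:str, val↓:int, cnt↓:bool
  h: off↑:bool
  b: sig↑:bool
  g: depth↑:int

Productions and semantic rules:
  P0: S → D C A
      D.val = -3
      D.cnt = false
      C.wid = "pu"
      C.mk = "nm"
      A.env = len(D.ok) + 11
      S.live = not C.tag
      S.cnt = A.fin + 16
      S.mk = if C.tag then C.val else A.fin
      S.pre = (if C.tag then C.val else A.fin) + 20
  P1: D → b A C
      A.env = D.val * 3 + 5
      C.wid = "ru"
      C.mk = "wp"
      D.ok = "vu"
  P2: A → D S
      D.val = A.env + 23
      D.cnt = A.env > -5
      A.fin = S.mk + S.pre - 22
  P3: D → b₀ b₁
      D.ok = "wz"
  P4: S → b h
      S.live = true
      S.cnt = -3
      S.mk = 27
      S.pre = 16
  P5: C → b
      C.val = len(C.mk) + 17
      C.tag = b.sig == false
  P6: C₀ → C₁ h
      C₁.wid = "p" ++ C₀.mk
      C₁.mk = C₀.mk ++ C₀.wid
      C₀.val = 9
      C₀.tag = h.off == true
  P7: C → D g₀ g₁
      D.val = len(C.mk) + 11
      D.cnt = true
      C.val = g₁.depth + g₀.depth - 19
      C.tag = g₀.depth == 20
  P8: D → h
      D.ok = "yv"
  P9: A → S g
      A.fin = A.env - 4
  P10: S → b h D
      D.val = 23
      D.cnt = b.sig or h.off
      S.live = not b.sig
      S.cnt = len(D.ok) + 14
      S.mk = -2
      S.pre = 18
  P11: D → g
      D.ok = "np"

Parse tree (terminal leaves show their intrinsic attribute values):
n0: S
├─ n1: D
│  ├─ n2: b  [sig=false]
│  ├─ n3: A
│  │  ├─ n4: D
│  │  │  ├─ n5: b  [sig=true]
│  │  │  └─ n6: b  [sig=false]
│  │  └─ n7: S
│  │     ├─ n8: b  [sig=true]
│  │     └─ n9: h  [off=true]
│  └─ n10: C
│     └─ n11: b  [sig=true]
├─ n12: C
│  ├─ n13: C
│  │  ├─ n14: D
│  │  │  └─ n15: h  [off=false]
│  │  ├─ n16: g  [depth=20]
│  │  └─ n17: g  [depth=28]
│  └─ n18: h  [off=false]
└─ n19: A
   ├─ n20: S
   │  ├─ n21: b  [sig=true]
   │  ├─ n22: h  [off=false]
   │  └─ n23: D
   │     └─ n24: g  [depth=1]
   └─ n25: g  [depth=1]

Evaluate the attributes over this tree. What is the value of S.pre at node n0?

29

1. n1.val = -3  [-3]
2. n1.cnt = false  [false]
3. n2.sig = false  [terminal]
4. n3.env = -4  [D.val * 3 + 5]
5. n4.val = 19  [A.env + 23]
6. n4.cnt = true  [A.env > -5]
7. n5.sig = true  [terminal]
8. n6.sig = false  [terminal]
9. n4.ok = "wz"  ["wz"]
10. n8.sig = true  [terminal]
11. n9.off = true  [terminal]
12. n7.live = true  [true]
13. n7.cnt = -3  [-3]
14. n7.mk = 27  [27]
15. n7.pre = 16  [16]
16. n3.fin = 21  [S.mk + S.pre - 22]
17. n10.wid = "ru"  ["ru"]
18. n10.mk = "wp"  ["wp"]
19. n11.sig = true  [terminal]
20. n10.val = 19  [len(C.mk) + 17]
21. n10.tag = false  [b.sig == false]
22. n1.ok = "vu"  ["vu"]
23. n12.wid = "pu"  ["pu"]
24. n12.mk = "nm"  ["nm"]
25. n13.wid = "pnm"  ["p" ++ C₀.mk]
26. n13.mk = "nmpu"  [C₀.mk ++ C₀.wid]
27. n14.val = 15  [len(C.mk) + 11]
28. n14.cnt = true  [true]
29. n15.off = false  [terminal]
30. n14.ok = "yv"  ["yv"]
31. n16.depth = 20  [terminal]
32. n17.depth = 28  [terminal]
33. n13.val = 29  [g₁.depth + g₀.depth - 19]
34. n13.tag = true  [g₀.depth == 20]
35. n18.off = false  [terminal]
36. n12.val = 9  [9]
37. n12.tag = false  [h.off == true]
38. n19.env = 13  [len(D.ok) + 11]
39. n21.sig = true  [terminal]
40. n22.off = false  [terminal]
41. n23.val = 23  [23]
42. n23.cnt = true  [b.sig or h.off]
43. n24.depth = 1  [terminal]
44. n23.ok = "np"  ["np"]
45. n20.live = false  [not b.sig]
46. n20.cnt = 16  [len(D.ok) + 14]
47. n20.mk = -2  [-2]
48. n20.pre = 18  [18]
49. n25.depth = 1  [terminal]
50. n19.fin = 9  [A.env - 4]
51. n0.live = true  [not C.tag]
52. n0.cnt = 25  [A.fin + 16]
53. n0.mk = 9  [if C.tag then C.val else A.fin]
54. n0.pre = 29  [(if C.tag then C.val else A.fin) + 20]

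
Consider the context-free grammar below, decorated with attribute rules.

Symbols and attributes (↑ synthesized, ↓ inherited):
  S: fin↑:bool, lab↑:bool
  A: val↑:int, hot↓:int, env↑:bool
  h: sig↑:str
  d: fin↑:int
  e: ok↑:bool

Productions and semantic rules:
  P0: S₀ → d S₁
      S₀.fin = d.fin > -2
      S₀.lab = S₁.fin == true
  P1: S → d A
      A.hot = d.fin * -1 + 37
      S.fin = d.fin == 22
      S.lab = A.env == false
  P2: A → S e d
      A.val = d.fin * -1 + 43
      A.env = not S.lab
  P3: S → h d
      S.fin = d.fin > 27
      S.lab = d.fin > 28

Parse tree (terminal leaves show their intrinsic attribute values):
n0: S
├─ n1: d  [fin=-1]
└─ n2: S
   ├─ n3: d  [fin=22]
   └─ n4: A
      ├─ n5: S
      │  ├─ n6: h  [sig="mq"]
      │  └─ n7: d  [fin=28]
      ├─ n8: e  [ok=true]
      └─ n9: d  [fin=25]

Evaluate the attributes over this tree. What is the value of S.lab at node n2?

1. n1.fin = -1  [terminal]
2. n3.fin = 22  [terminal]
3. n4.hot = 15  [d.fin * -1 + 37]
4. n6.sig = "mq"  [terminal]
5. n7.fin = 28  [terminal]
6. n5.fin = true  [d.fin > 27]
7. n5.lab = false  [d.fin > 28]
8. n8.ok = true  [terminal]
9. n9.fin = 25  [terminal]
10. n4.val = 18  [d.fin * -1 + 43]
11. n4.env = true  [not S.lab]
12. n2.fin = true  [d.fin == 22]
13. n2.lab = false  [A.env == false]
14. n0.fin = true  [d.fin > -2]
15. n0.lab = true  [S₁.fin == true]

false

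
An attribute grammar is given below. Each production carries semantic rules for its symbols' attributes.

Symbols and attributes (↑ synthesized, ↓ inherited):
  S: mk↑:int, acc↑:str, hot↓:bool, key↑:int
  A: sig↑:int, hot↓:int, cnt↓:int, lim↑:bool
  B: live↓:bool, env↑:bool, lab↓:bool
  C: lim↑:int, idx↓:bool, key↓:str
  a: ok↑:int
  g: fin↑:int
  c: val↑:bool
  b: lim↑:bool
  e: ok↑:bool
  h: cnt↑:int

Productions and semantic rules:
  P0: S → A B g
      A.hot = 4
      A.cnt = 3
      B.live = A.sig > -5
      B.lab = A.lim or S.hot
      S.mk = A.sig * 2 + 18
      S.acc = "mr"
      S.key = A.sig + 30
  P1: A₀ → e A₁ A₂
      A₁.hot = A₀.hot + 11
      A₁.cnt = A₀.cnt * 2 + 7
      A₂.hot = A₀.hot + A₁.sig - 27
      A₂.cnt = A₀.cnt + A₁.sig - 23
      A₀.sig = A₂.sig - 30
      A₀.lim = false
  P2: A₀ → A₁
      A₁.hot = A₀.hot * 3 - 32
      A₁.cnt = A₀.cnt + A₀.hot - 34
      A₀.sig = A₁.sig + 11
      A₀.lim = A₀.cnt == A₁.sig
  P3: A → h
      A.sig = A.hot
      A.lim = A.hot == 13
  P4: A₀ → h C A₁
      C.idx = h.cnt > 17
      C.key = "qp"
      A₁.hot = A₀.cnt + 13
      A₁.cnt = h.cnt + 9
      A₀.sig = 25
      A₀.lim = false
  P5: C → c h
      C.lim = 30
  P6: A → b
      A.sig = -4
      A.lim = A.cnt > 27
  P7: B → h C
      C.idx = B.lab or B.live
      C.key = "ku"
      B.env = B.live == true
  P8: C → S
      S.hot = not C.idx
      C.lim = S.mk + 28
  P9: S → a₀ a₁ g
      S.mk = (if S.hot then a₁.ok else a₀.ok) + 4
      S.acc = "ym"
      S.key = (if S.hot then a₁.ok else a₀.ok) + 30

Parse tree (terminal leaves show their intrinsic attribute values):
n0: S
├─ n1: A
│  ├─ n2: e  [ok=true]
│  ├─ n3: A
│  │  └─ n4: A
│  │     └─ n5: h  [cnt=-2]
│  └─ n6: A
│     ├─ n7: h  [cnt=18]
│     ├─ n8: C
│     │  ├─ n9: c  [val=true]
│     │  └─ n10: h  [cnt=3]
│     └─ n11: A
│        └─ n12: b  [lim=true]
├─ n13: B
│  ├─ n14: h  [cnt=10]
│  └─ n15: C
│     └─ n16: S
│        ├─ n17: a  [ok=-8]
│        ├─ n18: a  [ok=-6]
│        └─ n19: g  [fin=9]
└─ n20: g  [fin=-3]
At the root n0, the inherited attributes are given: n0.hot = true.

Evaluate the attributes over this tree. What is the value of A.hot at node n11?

17

1. n0.hot = true  [given at root]
2. n1.hot = 4  [4]
3. n1.cnt = 3  [3]
4. n2.ok = true  [terminal]
5. n3.hot = 15  [A₀.hot + 11]
6. n3.cnt = 13  [A₀.cnt * 2 + 7]
7. n4.hot = 13  [A₀.hot * 3 - 32]
8. n4.cnt = -6  [A₀.cnt + A₀.hot - 34]
9. n5.cnt = -2  [terminal]
10. n4.sig = 13  [A.hot]
11. n4.lim = true  [A.hot == 13]
12. n3.sig = 24  [A₁.sig + 11]
13. n3.lim = true  [A₀.cnt == A₁.sig]
14. n6.hot = 1  [A₀.hot + A₁.sig - 27]
15. n6.cnt = 4  [A₀.cnt + A₁.sig - 23]
16. n7.cnt = 18  [terminal]
17. n8.idx = true  [h.cnt > 17]
18. n8.key = "qp"  ["qp"]
19. n9.val = true  [terminal]
20. n10.cnt = 3  [terminal]
21. n8.lim = 30  [30]
22. n11.hot = 17  [A₀.cnt + 13]
23. n11.cnt = 27  [h.cnt + 9]
24. n12.lim = true  [terminal]
25. n11.sig = -4  [-4]
26. n11.lim = false  [A.cnt > 27]
27. n6.sig = 25  [25]
28. n6.lim = false  [false]
29. n1.sig = -5  [A₂.sig - 30]
30. n1.lim = false  [false]
31. n13.live = false  [A.sig > -5]
32. n13.lab = true  [A.lim or S.hot]
33. n14.cnt = 10  [terminal]
34. n15.idx = true  [B.lab or B.live]
35. n15.key = "ku"  ["ku"]
36. n16.hot = false  [not C.idx]
37. n17.ok = -8  [terminal]
38. n18.ok = -6  [terminal]
39. n19.fin = 9  [terminal]
40. n16.mk = -4  [(if S.hot then a₁.ok else a₀.ok) + 4]
41. n16.acc = "ym"  ["ym"]
42. n16.key = 22  [(if S.hot then a₁.ok else a₀.ok) + 30]
43. n15.lim = 24  [S.mk + 28]
44. n13.env = false  [B.live == true]
45. n20.fin = -3  [terminal]
46. n0.mk = 8  [A.sig * 2 + 18]
47. n0.acc = "mr"  ["mr"]
48. n0.key = 25  [A.sig + 30]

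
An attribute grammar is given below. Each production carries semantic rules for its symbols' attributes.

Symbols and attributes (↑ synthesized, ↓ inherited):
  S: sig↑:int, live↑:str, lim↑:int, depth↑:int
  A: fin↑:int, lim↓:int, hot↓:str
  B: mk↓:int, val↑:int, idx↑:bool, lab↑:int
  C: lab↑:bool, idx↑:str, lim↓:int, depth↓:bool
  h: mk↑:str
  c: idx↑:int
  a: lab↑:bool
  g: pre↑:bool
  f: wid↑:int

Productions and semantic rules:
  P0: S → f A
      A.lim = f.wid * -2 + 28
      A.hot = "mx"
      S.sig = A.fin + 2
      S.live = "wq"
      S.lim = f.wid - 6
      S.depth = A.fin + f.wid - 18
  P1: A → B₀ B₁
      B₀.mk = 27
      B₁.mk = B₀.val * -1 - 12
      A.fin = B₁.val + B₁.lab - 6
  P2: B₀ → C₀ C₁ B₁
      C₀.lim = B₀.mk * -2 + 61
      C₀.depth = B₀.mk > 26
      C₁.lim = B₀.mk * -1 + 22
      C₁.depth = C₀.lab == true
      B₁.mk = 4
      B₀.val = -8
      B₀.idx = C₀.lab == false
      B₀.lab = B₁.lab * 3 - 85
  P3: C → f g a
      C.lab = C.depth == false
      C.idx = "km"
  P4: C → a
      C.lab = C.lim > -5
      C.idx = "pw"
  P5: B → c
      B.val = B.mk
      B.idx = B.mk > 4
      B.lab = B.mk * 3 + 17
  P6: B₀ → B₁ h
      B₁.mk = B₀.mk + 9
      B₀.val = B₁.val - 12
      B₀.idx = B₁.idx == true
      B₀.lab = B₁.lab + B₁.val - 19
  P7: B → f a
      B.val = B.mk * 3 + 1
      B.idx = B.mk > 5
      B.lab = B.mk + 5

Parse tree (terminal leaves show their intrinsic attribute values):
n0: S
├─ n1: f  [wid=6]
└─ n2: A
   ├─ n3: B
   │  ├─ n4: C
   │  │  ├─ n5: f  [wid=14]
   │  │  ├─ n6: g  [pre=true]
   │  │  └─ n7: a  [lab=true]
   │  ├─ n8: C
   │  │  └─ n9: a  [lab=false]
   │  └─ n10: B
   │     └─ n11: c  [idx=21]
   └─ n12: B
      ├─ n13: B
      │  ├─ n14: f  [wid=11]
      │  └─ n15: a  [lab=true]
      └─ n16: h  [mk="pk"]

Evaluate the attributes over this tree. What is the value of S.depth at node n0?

-7

1. n1.wid = 6  [terminal]
2. n2.lim = 16  [f.wid * -2 + 28]
3. n2.hot = "mx"  ["mx"]
4. n3.mk = 27  [27]
5. n4.lim = 7  [B₀.mk * -2 + 61]
6. n4.depth = true  [B₀.mk > 26]
7. n5.wid = 14  [terminal]
8. n6.pre = true  [terminal]
9. n7.lab = true  [terminal]
10. n4.lab = false  [C.depth == false]
11. n4.idx = "km"  ["km"]
12. n8.lim = -5  [B₀.mk * -1 + 22]
13. n8.depth = false  [C₀.lab == true]
14. n9.lab = false  [terminal]
15. n8.lab = false  [C.lim > -5]
16. n8.idx = "pw"  ["pw"]
17. n10.mk = 4  [4]
18. n11.idx = 21  [terminal]
19. n10.val = 4  [B.mk]
20. n10.idx = false  [B.mk > 4]
21. n10.lab = 29  [B.mk * 3 + 17]
22. n3.val = -8  [-8]
23. n3.idx = true  [C₀.lab == false]
24. n3.lab = 2  [B₁.lab * 3 - 85]
25. n12.mk = -4  [B₀.val * -1 - 12]
26. n13.mk = 5  [B₀.mk + 9]
27. n14.wid = 11  [terminal]
28. n15.lab = true  [terminal]
29. n13.val = 16  [B.mk * 3 + 1]
30. n13.idx = false  [B.mk > 5]
31. n13.lab = 10  [B.mk + 5]
32. n16.mk = "pk"  [terminal]
33. n12.val = 4  [B₁.val - 12]
34. n12.idx = false  [B₁.idx == true]
35. n12.lab = 7  [B₁.lab + B₁.val - 19]
36. n2.fin = 5  [B₁.val + B₁.lab - 6]
37. n0.sig = 7  [A.fin + 2]
38. n0.live = "wq"  ["wq"]
39. n0.lim = 0  [f.wid - 6]
40. n0.depth = -7  [A.fin + f.wid - 18]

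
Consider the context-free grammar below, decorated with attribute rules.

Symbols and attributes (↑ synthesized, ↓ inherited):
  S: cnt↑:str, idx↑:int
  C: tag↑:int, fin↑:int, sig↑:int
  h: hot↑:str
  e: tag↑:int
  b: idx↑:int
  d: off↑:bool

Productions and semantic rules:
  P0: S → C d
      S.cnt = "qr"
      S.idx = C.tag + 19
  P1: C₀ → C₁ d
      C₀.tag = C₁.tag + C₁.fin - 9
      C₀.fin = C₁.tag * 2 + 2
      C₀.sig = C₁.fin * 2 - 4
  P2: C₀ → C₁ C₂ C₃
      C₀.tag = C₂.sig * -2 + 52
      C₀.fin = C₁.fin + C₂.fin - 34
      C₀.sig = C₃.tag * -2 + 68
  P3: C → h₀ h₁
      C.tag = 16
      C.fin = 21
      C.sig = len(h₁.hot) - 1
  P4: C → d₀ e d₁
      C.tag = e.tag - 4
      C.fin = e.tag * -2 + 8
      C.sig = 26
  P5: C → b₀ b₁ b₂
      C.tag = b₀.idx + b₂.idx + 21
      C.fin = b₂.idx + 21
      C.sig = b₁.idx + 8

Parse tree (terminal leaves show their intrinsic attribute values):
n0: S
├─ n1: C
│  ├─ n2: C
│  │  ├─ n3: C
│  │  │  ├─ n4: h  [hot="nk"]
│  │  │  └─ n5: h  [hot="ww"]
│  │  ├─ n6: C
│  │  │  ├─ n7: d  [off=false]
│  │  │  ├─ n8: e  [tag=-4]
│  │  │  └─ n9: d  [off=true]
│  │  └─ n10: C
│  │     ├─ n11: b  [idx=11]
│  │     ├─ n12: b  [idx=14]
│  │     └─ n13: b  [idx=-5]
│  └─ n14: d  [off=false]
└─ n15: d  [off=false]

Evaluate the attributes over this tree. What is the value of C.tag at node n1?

-6

1. n4.hot = "nk"  [terminal]
2. n5.hot = "ww"  [terminal]
3. n3.tag = 16  [16]
4. n3.fin = 21  [21]
5. n3.sig = 1  [len(h₁.hot) - 1]
6. n7.off = false  [terminal]
7. n8.tag = -4  [terminal]
8. n9.off = true  [terminal]
9. n6.tag = -8  [e.tag - 4]
10. n6.fin = 16  [e.tag * -2 + 8]
11. n6.sig = 26  [26]
12. n11.idx = 11  [terminal]
13. n12.idx = 14  [terminal]
14. n13.idx = -5  [terminal]
15. n10.tag = 27  [b₀.idx + b₂.idx + 21]
16. n10.fin = 16  [b₂.idx + 21]
17. n10.sig = 22  [b₁.idx + 8]
18. n2.tag = 0  [C₂.sig * -2 + 52]
19. n2.fin = 3  [C₁.fin + C₂.fin - 34]
20. n2.sig = 14  [C₃.tag * -2 + 68]
21. n14.off = false  [terminal]
22. n1.tag = -6  [C₁.tag + C₁.fin - 9]
23. n1.fin = 2  [C₁.tag * 2 + 2]
24. n1.sig = 2  [C₁.fin * 2 - 4]
25. n15.off = false  [terminal]
26. n0.cnt = "qr"  ["qr"]
27. n0.idx = 13  [C.tag + 19]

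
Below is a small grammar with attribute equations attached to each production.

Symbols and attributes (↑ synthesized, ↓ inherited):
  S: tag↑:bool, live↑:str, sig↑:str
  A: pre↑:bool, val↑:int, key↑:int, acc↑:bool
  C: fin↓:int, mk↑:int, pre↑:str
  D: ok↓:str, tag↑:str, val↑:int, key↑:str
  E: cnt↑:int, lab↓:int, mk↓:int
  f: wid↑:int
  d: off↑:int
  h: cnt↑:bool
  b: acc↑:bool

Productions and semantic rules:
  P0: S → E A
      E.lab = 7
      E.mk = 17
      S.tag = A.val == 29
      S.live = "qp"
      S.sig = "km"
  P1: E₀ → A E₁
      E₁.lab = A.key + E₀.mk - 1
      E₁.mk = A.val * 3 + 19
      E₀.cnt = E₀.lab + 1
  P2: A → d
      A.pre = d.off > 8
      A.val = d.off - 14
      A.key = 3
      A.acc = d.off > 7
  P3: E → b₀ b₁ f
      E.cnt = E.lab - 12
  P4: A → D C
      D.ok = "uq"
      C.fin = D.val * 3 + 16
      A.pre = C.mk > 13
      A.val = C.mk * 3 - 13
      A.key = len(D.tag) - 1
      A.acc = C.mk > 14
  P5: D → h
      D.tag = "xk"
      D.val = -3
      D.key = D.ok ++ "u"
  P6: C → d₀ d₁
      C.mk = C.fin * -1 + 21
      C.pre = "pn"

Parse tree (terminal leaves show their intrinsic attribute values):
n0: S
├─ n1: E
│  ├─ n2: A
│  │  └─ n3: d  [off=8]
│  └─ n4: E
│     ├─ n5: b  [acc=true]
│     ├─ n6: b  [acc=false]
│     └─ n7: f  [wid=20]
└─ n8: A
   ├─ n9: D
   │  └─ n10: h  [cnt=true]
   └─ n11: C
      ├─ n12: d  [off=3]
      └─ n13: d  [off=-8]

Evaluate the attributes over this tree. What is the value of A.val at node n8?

1. n1.lab = 7  [7]
2. n1.mk = 17  [17]
3. n3.off = 8  [terminal]
4. n2.pre = false  [d.off > 8]
5. n2.val = -6  [d.off - 14]
6. n2.key = 3  [3]
7. n2.acc = true  [d.off > 7]
8. n4.lab = 19  [A.key + E₀.mk - 1]
9. n4.mk = 1  [A.val * 3 + 19]
10. n5.acc = true  [terminal]
11. n6.acc = false  [terminal]
12. n7.wid = 20  [terminal]
13. n4.cnt = 7  [E.lab - 12]
14. n1.cnt = 8  [E₀.lab + 1]
15. n9.ok = "uq"  ["uq"]
16. n10.cnt = true  [terminal]
17. n9.tag = "xk"  ["xk"]
18. n9.val = -3  [-3]
19. n9.key = "uqu"  [D.ok ++ "u"]
20. n11.fin = 7  [D.val * 3 + 16]
21. n12.off = 3  [terminal]
22. n13.off = -8  [terminal]
23. n11.mk = 14  [C.fin * -1 + 21]
24. n11.pre = "pn"  ["pn"]
25. n8.pre = true  [C.mk > 13]
26. n8.val = 29  [C.mk * 3 - 13]
27. n8.key = 1  [len(D.tag) - 1]
28. n8.acc = false  [C.mk > 14]
29. n0.tag = true  [A.val == 29]
30. n0.live = "qp"  ["qp"]
31. n0.sig = "km"  ["km"]

29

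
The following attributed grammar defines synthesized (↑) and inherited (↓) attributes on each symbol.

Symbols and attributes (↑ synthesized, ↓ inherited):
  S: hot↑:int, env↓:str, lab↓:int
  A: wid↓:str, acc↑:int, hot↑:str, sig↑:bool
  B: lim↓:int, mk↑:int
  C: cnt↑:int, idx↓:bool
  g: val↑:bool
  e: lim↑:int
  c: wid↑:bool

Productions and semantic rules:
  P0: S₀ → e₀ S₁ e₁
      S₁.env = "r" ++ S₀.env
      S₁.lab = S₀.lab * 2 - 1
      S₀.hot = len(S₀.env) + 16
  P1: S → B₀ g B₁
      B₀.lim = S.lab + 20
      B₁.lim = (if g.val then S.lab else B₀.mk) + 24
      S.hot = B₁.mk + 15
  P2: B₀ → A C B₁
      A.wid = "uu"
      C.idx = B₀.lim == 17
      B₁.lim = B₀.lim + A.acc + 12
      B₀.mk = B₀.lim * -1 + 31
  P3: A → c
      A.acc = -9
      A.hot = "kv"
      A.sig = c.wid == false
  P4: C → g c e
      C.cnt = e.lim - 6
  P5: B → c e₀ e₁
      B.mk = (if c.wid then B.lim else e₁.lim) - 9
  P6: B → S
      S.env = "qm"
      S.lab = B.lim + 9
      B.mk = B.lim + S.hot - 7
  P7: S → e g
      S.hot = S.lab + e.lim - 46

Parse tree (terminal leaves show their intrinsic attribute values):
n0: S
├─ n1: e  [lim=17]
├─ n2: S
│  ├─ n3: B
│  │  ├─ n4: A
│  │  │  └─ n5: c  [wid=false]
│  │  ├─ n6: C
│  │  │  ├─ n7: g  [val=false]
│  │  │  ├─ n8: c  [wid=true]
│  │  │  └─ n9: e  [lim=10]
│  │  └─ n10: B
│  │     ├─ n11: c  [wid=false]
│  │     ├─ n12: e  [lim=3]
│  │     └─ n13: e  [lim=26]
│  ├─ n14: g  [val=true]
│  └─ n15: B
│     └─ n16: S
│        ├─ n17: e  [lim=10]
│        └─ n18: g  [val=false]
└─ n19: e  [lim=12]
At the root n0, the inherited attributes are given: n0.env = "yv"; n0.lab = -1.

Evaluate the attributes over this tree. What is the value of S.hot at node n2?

1. n0.env = "yv"  [given at root]
2. n0.lab = -1  [given at root]
3. n1.lim = 17  [terminal]
4. n2.env = "ryv"  ["r" ++ S₀.env]
5. n2.lab = -3  [S₀.lab * 2 - 1]
6. n3.lim = 17  [S.lab + 20]
7. n4.wid = "uu"  ["uu"]
8. n5.wid = false  [terminal]
9. n4.acc = -9  [-9]
10. n4.hot = "kv"  ["kv"]
11. n4.sig = true  [c.wid == false]
12. n6.idx = true  [B₀.lim == 17]
13. n7.val = false  [terminal]
14. n8.wid = true  [terminal]
15. n9.lim = 10  [terminal]
16. n6.cnt = 4  [e.lim - 6]
17. n10.lim = 20  [B₀.lim + A.acc + 12]
18. n11.wid = false  [terminal]
19. n12.lim = 3  [terminal]
20. n13.lim = 26  [terminal]
21. n10.mk = 17  [(if c.wid then B.lim else e₁.lim) - 9]
22. n3.mk = 14  [B₀.lim * -1 + 31]
23. n14.val = true  [terminal]
24. n15.lim = 21  [(if g.val then S.lab else B₀.mk) + 24]
25. n16.env = "qm"  ["qm"]
26. n16.lab = 30  [B.lim + 9]
27. n17.lim = 10  [terminal]
28. n18.val = false  [terminal]
29. n16.hot = -6  [S.lab + e.lim - 46]
30. n15.mk = 8  [B.lim + S.hot - 7]
31. n2.hot = 23  [B₁.mk + 15]
32. n19.lim = 12  [terminal]
33. n0.hot = 18  [len(S₀.env) + 16]

23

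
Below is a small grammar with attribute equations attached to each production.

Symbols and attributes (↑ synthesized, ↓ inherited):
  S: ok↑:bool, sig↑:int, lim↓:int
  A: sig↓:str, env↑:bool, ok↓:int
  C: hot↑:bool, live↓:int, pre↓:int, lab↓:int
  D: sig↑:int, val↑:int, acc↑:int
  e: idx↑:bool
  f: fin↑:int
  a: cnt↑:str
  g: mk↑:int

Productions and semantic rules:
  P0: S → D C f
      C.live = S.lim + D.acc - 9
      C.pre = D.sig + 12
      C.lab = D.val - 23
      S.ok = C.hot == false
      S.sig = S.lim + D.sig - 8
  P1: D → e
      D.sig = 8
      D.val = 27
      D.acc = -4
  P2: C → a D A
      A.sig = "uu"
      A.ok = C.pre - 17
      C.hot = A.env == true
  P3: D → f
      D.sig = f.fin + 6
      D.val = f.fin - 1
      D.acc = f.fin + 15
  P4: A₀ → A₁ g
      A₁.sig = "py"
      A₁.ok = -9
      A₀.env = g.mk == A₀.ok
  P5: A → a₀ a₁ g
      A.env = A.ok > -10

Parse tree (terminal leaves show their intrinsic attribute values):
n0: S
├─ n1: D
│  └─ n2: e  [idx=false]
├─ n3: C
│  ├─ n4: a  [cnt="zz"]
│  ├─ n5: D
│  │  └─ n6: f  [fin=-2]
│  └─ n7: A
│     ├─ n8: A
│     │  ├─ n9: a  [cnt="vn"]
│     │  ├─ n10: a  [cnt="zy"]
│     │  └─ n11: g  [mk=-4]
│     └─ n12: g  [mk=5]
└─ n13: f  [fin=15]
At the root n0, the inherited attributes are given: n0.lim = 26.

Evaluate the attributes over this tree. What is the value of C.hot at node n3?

1. n0.lim = 26  [given at root]
2. n2.idx = false  [terminal]
3. n1.sig = 8  [8]
4. n1.val = 27  [27]
5. n1.acc = -4  [-4]
6. n3.live = 13  [S.lim + D.acc - 9]
7. n3.pre = 20  [D.sig + 12]
8. n3.lab = 4  [D.val - 23]
9. n4.cnt = "zz"  [terminal]
10. n6.fin = -2  [terminal]
11. n5.sig = 4  [f.fin + 6]
12. n5.val = -3  [f.fin - 1]
13. n5.acc = 13  [f.fin + 15]
14. n7.sig = "uu"  ["uu"]
15. n7.ok = 3  [C.pre - 17]
16. n8.sig = "py"  ["py"]
17. n8.ok = -9  [-9]
18. n9.cnt = "vn"  [terminal]
19. n10.cnt = "zy"  [terminal]
20. n11.mk = -4  [terminal]
21. n8.env = true  [A.ok > -10]
22. n12.mk = 5  [terminal]
23. n7.env = false  [g.mk == A₀.ok]
24. n3.hot = false  [A.env == true]
25. n13.fin = 15  [terminal]
26. n0.ok = true  [C.hot == false]
27. n0.sig = 26  [S.lim + D.sig - 8]

false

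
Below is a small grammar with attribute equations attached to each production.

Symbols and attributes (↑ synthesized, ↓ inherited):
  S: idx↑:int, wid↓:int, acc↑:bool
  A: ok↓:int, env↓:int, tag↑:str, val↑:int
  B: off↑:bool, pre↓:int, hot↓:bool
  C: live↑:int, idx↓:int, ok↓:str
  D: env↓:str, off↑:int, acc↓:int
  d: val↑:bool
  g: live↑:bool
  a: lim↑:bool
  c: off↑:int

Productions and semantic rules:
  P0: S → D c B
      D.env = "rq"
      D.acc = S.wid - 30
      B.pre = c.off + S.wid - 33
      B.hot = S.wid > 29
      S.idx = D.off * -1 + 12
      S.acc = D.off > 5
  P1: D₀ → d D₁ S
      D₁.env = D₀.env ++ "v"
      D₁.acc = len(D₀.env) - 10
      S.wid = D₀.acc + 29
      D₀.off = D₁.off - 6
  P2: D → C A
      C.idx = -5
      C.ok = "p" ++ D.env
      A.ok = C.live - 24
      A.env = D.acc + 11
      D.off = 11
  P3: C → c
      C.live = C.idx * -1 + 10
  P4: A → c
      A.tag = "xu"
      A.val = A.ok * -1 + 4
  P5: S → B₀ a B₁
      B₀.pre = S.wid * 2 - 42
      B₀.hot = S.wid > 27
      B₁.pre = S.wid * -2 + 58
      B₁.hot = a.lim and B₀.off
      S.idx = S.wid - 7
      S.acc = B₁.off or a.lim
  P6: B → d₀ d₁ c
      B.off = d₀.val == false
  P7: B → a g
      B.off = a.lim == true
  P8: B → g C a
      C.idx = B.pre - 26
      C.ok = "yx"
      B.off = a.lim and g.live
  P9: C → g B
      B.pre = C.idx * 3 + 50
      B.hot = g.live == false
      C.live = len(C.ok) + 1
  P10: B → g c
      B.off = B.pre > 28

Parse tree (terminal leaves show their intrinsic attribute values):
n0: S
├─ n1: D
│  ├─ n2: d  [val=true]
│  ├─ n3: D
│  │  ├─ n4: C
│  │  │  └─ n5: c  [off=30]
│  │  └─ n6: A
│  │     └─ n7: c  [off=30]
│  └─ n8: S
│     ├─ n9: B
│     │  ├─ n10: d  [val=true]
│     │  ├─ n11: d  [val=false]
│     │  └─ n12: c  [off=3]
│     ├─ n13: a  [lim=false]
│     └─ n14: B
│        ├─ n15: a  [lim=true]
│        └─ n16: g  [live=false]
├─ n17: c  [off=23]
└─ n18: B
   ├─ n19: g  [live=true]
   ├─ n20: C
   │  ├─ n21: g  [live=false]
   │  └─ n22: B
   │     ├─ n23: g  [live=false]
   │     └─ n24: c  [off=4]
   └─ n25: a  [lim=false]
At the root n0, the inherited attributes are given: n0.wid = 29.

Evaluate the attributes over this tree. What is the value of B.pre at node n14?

2

1. n0.wid = 29  [given at root]
2. n1.env = "rq"  ["rq"]
3. n1.acc = -1  [S.wid - 30]
4. n2.val = true  [terminal]
5. n3.env = "rqv"  [D₀.env ++ "v"]
6. n3.acc = -8  [len(D₀.env) - 10]
7. n4.idx = -5  [-5]
8. n4.ok = "prqv"  ["p" ++ D.env]
9. n5.off = 30  [terminal]
10. n4.live = 15  [C.idx * -1 + 10]
11. n6.ok = -9  [C.live - 24]
12. n6.env = 3  [D.acc + 11]
13. n7.off = 30  [terminal]
14. n6.tag = "xu"  ["xu"]
15. n6.val = 13  [A.ok * -1 + 4]
16. n3.off = 11  [11]
17. n8.wid = 28  [D₀.acc + 29]
18. n9.pre = 14  [S.wid * 2 - 42]
19. n9.hot = true  [S.wid > 27]
20. n10.val = true  [terminal]
21. n11.val = false  [terminal]
22. n12.off = 3  [terminal]
23. n9.off = false  [d₀.val == false]
24. n13.lim = false  [terminal]
25. n14.pre = 2  [S.wid * -2 + 58]
26. n14.hot = false  [a.lim and B₀.off]
27. n15.lim = true  [terminal]
28. n16.live = false  [terminal]
29. n14.off = true  [a.lim == true]
30. n8.idx = 21  [S.wid - 7]
31. n8.acc = true  [B₁.off or a.lim]
32. n1.off = 5  [D₁.off - 6]
33. n17.off = 23  [terminal]
34. n18.pre = 19  [c.off + S.wid - 33]
35. n18.hot = false  [S.wid > 29]
36. n19.live = true  [terminal]
37. n20.idx = -7  [B.pre - 26]
38. n20.ok = "yx"  ["yx"]
39. n21.live = false  [terminal]
40. n22.pre = 29  [C.idx * 3 + 50]
41. n22.hot = true  [g.live == false]
42. n23.live = false  [terminal]
43. n24.off = 4  [terminal]
44. n22.off = true  [B.pre > 28]
45. n20.live = 3  [len(C.ok) + 1]
46. n25.lim = false  [terminal]
47. n18.off = false  [a.lim and g.live]
48. n0.idx = 7  [D.off * -1 + 12]
49. n0.acc = false  [D.off > 5]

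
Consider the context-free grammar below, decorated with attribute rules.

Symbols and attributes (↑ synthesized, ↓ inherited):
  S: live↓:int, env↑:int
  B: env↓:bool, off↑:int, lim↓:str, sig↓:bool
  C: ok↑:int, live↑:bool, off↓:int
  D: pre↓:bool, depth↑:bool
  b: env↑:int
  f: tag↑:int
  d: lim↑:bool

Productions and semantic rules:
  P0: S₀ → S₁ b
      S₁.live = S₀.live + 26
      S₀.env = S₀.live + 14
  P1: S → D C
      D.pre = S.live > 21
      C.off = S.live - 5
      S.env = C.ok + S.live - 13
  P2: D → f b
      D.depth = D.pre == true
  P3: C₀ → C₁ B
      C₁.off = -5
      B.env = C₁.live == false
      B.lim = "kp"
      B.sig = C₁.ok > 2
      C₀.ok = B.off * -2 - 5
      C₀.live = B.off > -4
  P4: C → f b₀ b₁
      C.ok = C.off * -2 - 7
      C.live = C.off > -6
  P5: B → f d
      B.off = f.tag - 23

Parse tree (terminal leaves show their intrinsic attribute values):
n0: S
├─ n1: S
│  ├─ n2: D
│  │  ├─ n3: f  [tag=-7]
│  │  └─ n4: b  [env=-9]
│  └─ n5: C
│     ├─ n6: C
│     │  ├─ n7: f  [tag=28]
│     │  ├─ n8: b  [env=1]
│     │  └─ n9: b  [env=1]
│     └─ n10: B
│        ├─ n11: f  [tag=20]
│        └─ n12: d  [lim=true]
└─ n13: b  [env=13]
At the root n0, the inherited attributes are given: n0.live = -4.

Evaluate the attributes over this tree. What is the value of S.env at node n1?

1. n0.live = -4  [given at root]
2. n1.live = 22  [S₀.live + 26]
3. n2.pre = true  [S.live > 21]
4. n3.tag = -7  [terminal]
5. n4.env = -9  [terminal]
6. n2.depth = true  [D.pre == true]
7. n5.off = 17  [S.live - 5]
8. n6.off = -5  [-5]
9. n7.tag = 28  [terminal]
10. n8.env = 1  [terminal]
11. n9.env = 1  [terminal]
12. n6.ok = 3  [C.off * -2 - 7]
13. n6.live = true  [C.off > -6]
14. n10.env = false  [C₁.live == false]
15. n10.lim = "kp"  ["kp"]
16. n10.sig = true  [C₁.ok > 2]
17. n11.tag = 20  [terminal]
18. n12.lim = true  [terminal]
19. n10.off = -3  [f.tag - 23]
20. n5.ok = 1  [B.off * -2 - 5]
21. n5.live = true  [B.off > -4]
22. n1.env = 10  [C.ok + S.live - 13]
23. n13.env = 13  [terminal]
24. n0.env = 10  [S₀.live + 14]

10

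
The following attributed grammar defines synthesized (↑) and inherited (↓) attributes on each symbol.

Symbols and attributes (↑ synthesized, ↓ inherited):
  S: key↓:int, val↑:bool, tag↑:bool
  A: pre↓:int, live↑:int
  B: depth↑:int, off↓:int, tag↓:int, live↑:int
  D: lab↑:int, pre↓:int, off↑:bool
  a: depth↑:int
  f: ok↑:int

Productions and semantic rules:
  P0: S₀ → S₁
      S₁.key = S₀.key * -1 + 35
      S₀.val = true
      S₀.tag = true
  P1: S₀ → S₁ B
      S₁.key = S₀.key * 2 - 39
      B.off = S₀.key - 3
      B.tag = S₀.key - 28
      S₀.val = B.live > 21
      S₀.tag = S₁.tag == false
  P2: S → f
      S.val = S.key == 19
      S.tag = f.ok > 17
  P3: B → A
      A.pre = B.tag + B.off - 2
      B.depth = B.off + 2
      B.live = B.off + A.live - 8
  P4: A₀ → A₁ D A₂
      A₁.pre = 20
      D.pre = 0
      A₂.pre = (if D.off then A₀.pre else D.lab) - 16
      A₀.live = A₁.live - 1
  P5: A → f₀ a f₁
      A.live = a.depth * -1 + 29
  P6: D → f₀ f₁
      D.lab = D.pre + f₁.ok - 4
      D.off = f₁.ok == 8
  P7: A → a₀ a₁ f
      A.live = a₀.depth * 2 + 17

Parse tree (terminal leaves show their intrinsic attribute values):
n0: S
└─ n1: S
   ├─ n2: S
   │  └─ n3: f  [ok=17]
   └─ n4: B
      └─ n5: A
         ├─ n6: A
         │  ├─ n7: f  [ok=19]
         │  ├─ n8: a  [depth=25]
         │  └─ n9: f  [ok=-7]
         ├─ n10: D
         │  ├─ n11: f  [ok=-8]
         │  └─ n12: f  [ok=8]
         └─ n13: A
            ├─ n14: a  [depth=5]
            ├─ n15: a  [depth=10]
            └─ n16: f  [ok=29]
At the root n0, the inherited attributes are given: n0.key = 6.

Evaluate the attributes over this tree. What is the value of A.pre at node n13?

9

1. n0.key = 6  [given at root]
2. n1.key = 29  [S₀.key * -1 + 35]
3. n2.key = 19  [S₀.key * 2 - 39]
4. n3.ok = 17  [terminal]
5. n2.val = true  [S.key == 19]
6. n2.tag = false  [f.ok > 17]
7. n4.off = 26  [S₀.key - 3]
8. n4.tag = 1  [S₀.key - 28]
9. n5.pre = 25  [B.tag + B.off - 2]
10. n6.pre = 20  [20]
11. n7.ok = 19  [terminal]
12. n8.depth = 25  [terminal]
13. n9.ok = -7  [terminal]
14. n6.live = 4  [a.depth * -1 + 29]
15. n10.pre = 0  [0]
16. n11.ok = -8  [terminal]
17. n12.ok = 8  [terminal]
18. n10.lab = 4  [D.pre + f₁.ok - 4]
19. n10.off = true  [f₁.ok == 8]
20. n13.pre = 9  [(if D.off then A₀.pre else D.lab) - 16]
21. n14.depth = 5  [terminal]
22. n15.depth = 10  [terminal]
23. n16.ok = 29  [terminal]
24. n13.live = 27  [a₀.depth * 2 + 17]
25. n5.live = 3  [A₁.live - 1]
26. n4.depth = 28  [B.off + 2]
27. n4.live = 21  [B.off + A.live - 8]
28. n1.val = false  [B.live > 21]
29. n1.tag = true  [S₁.tag == false]
30. n0.val = true  [true]
31. n0.tag = true  [true]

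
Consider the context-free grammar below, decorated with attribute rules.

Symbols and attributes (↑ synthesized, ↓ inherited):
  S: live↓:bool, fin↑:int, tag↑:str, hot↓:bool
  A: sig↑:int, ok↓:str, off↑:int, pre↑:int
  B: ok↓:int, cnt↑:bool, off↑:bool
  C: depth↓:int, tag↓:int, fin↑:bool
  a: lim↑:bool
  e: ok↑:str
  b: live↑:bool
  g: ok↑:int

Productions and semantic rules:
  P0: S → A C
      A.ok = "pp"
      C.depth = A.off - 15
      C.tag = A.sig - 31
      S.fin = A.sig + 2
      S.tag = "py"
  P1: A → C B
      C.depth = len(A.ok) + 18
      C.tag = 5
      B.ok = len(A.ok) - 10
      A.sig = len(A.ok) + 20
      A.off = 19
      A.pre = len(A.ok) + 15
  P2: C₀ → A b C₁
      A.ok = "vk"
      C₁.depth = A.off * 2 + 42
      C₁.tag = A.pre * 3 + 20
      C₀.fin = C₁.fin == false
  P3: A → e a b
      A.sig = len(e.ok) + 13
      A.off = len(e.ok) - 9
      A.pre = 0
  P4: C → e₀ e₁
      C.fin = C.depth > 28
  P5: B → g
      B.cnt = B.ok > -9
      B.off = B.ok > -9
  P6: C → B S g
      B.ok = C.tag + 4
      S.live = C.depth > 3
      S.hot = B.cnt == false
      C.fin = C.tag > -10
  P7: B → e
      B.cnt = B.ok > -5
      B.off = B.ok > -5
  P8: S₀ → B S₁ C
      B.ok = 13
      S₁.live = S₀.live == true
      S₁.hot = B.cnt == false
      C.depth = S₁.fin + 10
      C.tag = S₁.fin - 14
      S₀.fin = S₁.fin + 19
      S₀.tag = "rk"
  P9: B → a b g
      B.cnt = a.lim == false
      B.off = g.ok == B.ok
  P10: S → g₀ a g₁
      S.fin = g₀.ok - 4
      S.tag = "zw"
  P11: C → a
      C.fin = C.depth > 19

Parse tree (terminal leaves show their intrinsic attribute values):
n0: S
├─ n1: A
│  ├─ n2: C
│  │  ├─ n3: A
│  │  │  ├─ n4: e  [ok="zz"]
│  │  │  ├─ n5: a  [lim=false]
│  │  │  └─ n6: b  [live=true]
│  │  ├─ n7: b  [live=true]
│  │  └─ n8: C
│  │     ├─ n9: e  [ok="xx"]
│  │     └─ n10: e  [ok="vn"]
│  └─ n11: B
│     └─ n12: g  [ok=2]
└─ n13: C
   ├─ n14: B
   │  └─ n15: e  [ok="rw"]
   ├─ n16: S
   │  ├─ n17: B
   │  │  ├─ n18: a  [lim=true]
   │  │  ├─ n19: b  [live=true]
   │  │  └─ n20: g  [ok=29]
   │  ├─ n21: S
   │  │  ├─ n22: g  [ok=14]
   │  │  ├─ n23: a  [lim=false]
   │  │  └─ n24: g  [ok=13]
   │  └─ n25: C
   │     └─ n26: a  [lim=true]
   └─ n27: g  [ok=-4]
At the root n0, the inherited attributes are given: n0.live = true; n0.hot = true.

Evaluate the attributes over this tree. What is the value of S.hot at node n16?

true

1. n0.live = true  [given at root]
2. n0.hot = true  [given at root]
3. n1.ok = "pp"  ["pp"]
4. n2.depth = 20  [len(A.ok) + 18]
5. n2.tag = 5  [5]
6. n3.ok = "vk"  ["vk"]
7. n4.ok = "zz"  [terminal]
8. n5.lim = false  [terminal]
9. n6.live = true  [terminal]
10. n3.sig = 15  [len(e.ok) + 13]
11. n3.off = -7  [len(e.ok) - 9]
12. n3.pre = 0  [0]
13. n7.live = true  [terminal]
14. n8.depth = 28  [A.off * 2 + 42]
15. n8.tag = 20  [A.pre * 3 + 20]
16. n9.ok = "xx"  [terminal]
17. n10.ok = "vn"  [terminal]
18. n8.fin = false  [C.depth > 28]
19. n2.fin = true  [C₁.fin == false]
20. n11.ok = -8  [len(A.ok) - 10]
21. n12.ok = 2  [terminal]
22. n11.cnt = true  [B.ok > -9]
23. n11.off = true  [B.ok > -9]
24. n1.sig = 22  [len(A.ok) + 20]
25. n1.off = 19  [19]
26. n1.pre = 17  [len(A.ok) + 15]
27. n13.depth = 4  [A.off - 15]
28. n13.tag = -9  [A.sig - 31]
29. n14.ok = -5  [C.tag + 4]
30. n15.ok = "rw"  [terminal]
31. n14.cnt = false  [B.ok > -5]
32. n14.off = false  [B.ok > -5]
33. n16.live = true  [C.depth > 3]
34. n16.hot = true  [B.cnt == false]
35. n17.ok = 13  [13]
36. n18.lim = true  [terminal]
37. n19.live = true  [terminal]
38. n20.ok = 29  [terminal]
39. n17.cnt = false  [a.lim == false]
40. n17.off = false  [g.ok == B.ok]
41. n21.live = true  [S₀.live == true]
42. n21.hot = true  [B.cnt == false]
43. n22.ok = 14  [terminal]
44. n23.lim = false  [terminal]
45. n24.ok = 13  [terminal]
46. n21.fin = 10  [g₀.ok - 4]
47. n21.tag = "zw"  ["zw"]
48. n25.depth = 20  [S₁.fin + 10]
49. n25.tag = -4  [S₁.fin - 14]
50. n26.lim = true  [terminal]
51. n25.fin = true  [C.depth > 19]
52. n16.fin = 29  [S₁.fin + 19]
53. n16.tag = "rk"  ["rk"]
54. n27.ok = -4  [terminal]
55. n13.fin = true  [C.tag > -10]
56. n0.fin = 24  [A.sig + 2]
57. n0.tag = "py"  ["py"]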